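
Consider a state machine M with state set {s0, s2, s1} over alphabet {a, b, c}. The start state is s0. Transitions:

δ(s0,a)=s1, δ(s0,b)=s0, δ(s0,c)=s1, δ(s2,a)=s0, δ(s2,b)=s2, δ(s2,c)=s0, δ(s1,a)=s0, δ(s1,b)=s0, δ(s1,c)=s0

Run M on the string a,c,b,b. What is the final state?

s0 → s1 → s0 → s0 → s0

s0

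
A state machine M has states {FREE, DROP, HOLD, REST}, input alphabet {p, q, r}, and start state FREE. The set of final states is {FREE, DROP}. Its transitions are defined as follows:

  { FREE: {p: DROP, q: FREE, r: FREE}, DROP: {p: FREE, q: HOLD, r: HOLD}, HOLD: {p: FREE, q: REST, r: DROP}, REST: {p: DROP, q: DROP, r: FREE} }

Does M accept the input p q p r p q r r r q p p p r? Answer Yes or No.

Yes

start at FREE
read 'p': FREE → DROP
read 'q': DROP → HOLD
read 'p': HOLD → FREE
read 'r': FREE → FREE
read 'p': FREE → DROP
read 'q': DROP → HOLD
read 'r': HOLD → DROP
read 'r': DROP → HOLD
read 'r': HOLD → DROP
read 'q': DROP → HOLD
read 'p': HOLD → FREE
read 'p': FREE → DROP
read 'p': DROP → FREE
read 'r': FREE → FREE
End state FREE is accepting.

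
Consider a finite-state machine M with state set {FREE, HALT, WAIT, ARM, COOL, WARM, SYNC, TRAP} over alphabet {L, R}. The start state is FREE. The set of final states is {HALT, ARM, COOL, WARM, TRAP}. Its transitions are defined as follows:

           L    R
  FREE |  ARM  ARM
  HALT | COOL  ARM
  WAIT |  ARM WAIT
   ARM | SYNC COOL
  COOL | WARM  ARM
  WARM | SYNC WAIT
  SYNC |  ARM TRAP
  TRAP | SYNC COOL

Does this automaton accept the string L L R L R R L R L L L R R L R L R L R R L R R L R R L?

Trace: FREE -L-> ARM -L-> SYNC -R-> TRAP -L-> SYNC -R-> TRAP -R-> COOL -L-> WARM -R-> WAIT -L-> ARM -L-> SYNC -L-> ARM -R-> COOL -R-> ARM -L-> SYNC -R-> TRAP -L-> SYNC -R-> TRAP -L-> SYNC -R-> TRAP -R-> COOL -L-> WARM -R-> WAIT -R-> WAIT -L-> ARM -R-> COOL -R-> ARM -L-> SYNC
End state SYNC is not accepting.

No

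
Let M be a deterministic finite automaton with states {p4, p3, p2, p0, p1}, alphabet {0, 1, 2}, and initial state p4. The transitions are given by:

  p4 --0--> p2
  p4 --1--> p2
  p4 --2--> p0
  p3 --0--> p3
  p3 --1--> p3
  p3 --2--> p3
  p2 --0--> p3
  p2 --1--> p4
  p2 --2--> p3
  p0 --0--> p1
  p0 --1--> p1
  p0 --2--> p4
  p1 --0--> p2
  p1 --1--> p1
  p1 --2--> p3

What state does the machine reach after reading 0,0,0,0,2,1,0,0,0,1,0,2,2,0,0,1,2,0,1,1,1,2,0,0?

p3

Trace: p4 -0-> p2 -0-> p3 -0-> p3 -0-> p3 -2-> p3 -1-> p3 -0-> p3 -0-> p3 -0-> p3 -1-> p3 -0-> p3 -2-> p3 -2-> p3 -0-> p3 -0-> p3 -1-> p3 -2-> p3 -0-> p3 -1-> p3 -1-> p3 -1-> p3 -2-> p3 -0-> p3 -0-> p3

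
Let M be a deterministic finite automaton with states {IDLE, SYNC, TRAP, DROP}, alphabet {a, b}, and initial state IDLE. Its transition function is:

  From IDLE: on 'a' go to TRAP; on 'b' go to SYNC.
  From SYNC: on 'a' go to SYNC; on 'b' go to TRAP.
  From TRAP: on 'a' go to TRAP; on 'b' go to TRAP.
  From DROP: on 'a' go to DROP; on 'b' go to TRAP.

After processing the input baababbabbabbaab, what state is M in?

start at IDLE
read 'b': IDLE → SYNC
read 'a': SYNC → SYNC
read 'a': SYNC → SYNC
read 'b': SYNC → TRAP
read 'a': TRAP → TRAP
read 'b': TRAP → TRAP
read 'b': TRAP → TRAP
read 'a': TRAP → TRAP
read 'b': TRAP → TRAP
read 'b': TRAP → TRAP
read 'a': TRAP → TRAP
read 'b': TRAP → TRAP
read 'b': TRAP → TRAP
read 'a': TRAP → TRAP
read 'a': TRAP → TRAP
read 'b': TRAP → TRAP

TRAP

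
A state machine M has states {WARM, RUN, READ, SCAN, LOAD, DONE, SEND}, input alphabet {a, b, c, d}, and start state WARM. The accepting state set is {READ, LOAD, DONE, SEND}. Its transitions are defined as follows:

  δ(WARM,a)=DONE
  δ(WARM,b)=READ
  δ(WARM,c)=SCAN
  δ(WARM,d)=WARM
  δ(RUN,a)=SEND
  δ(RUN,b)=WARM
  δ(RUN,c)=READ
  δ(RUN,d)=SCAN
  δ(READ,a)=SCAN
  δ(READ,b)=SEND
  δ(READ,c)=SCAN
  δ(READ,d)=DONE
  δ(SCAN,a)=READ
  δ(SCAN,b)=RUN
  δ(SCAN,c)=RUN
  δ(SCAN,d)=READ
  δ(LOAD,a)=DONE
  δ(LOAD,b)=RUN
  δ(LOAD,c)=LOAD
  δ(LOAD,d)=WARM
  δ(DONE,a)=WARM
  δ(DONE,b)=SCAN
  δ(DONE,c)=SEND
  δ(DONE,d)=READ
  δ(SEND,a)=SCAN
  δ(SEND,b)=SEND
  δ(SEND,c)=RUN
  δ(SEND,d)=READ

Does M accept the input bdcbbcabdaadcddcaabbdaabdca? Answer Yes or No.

Yes

start at WARM
read 'b': WARM → READ
read 'd': READ → DONE
read 'c': DONE → SEND
read 'b': SEND → SEND
read 'b': SEND → SEND
read 'c': SEND → RUN
read 'a': RUN → SEND
read 'b': SEND → SEND
read 'd': SEND → READ
read 'a': READ → SCAN
read 'a': SCAN → READ
read 'd': READ → DONE
read 'c': DONE → SEND
read 'd': SEND → READ
read 'd': READ → DONE
read 'c': DONE → SEND
read 'a': SEND → SCAN
read 'a': SCAN → READ
read 'b': READ → SEND
read 'b': SEND → SEND
read 'd': SEND → READ
read 'a': READ → SCAN
read 'a': SCAN → READ
read 'b': READ → SEND
read 'd': SEND → READ
read 'c': READ → SCAN
read 'a': SCAN → READ
End state READ is accepting.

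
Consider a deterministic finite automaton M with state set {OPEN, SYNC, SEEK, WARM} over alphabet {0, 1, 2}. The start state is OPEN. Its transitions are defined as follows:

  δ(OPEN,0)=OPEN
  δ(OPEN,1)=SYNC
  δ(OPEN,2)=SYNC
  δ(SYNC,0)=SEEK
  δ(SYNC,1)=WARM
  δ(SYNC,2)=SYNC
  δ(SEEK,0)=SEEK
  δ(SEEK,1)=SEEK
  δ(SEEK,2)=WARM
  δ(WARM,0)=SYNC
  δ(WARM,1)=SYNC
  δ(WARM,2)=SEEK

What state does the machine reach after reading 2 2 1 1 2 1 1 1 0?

SYNC

OPEN → SYNC → SYNC → WARM → SYNC → SYNC → WARM → SYNC → WARM → SYNC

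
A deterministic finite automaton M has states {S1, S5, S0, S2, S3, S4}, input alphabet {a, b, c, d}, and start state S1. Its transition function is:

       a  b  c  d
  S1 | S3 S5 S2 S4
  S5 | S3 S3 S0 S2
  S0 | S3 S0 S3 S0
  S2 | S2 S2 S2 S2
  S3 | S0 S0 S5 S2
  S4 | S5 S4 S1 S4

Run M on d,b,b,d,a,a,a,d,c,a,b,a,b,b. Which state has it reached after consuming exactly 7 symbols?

Trace: S1 -d-> S4 -b-> S4 -b-> S4 -d-> S4 -a-> S5 -a-> S3 -a-> S0
After 7 symbols: S0.

S0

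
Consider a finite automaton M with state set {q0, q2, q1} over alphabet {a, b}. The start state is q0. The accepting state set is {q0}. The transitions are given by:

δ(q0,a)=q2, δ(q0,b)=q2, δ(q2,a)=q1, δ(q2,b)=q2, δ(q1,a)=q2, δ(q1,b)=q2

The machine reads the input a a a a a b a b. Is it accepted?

No

start at q0
read 'a': q0 → q2
read 'a': q2 → q1
read 'a': q1 → q2
read 'a': q2 → q1
read 'a': q1 → q2
read 'b': q2 → q2
read 'a': q2 → q1
read 'b': q1 → q2
End state q2 is not accepting.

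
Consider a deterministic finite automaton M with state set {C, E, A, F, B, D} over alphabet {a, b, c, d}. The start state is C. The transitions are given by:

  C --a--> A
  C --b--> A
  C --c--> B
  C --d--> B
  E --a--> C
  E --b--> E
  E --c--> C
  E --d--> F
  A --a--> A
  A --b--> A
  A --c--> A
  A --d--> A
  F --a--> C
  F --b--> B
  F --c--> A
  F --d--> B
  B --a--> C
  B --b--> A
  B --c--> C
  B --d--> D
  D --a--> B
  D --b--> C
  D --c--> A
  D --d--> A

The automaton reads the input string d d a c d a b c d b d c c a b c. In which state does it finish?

C → B → D → B → C → B → C → A → A → A → A → A → A → A → A → A → A

A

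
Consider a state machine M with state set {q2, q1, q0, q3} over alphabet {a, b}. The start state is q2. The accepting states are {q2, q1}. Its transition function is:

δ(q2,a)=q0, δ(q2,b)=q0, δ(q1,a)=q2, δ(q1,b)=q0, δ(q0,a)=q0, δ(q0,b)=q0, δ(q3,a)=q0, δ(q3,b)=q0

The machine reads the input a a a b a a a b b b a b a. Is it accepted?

No

Trace: q2 -a-> q0 -a-> q0 -a-> q0 -b-> q0 -a-> q0 -a-> q0 -a-> q0 -b-> q0 -b-> q0 -b-> q0 -a-> q0 -b-> q0 -a-> q0
End state q0 is not accepting.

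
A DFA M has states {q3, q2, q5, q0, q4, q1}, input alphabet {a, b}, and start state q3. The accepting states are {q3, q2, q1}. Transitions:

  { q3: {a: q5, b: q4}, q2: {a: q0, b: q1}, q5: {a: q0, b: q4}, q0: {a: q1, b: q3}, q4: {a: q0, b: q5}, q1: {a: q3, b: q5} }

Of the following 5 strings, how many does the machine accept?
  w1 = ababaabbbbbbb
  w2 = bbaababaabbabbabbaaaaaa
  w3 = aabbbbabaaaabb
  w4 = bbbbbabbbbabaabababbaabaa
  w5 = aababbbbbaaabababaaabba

2

w1:
  start at q3
  read 'a': q3 → q5
  read 'b': q5 → q4
  read 'a': q4 → q0
  read 'b': q0 → q3
  read 'a': q3 → q5
  read 'a': q5 → q0
  read 'b': q0 → q3
  read 'b': q3 → q4
  read 'b': q4 → q5
  read 'b': q5 → q4
  read 'b': q4 → q5
  read 'b': q5 → q4
  read 'b': q4 → q5
  end q5, rejected
w2:
  start at q3
  read 'b': q3 → q4
  read 'b': q4 → q5
  read 'a': q5 → q0
  read 'a': q0 → q1
  read 'b': q1 → q5
  read 'a': q5 → q0
  read 'b': q0 → q3
  read 'a': q3 → q5
  read 'a': q5 → q0
  read 'b': q0 → q3
  read 'b': q3 → q4
  read 'a': q4 → q0
  read 'b': q0 → q3
  read 'b': q3 → q4
  read 'a': q4 → q0
  read 'b': q0 → q3
  read 'b': q3 → q4
  read 'a': q4 → q0
  read 'a': q0 → q1
  read 'a': q1 → q3
  read 'a': q3 → q5
  read 'a': q5 → q0
  read 'a': q0 → q1
  end q1, accepted
w3:
  start at q3
  read 'a': q3 → q5
  read 'a': q5 → q0
  read 'b': q0 → q3
  read 'b': q3 → q4
  read 'b': q4 → q5
  read 'b': q5 → q4
  read 'a': q4 → q0
  read 'b': q0 → q3
  read 'a': q3 → q5
  read 'a': q5 → q0
  read 'a': q0 → q1
  read 'a': q1 → q3
  read 'b': q3 → q4
  read 'b': q4 → q5
  end q5, rejected
w4:
  start at q3
  read 'b': q3 → q4
  read 'b': q4 → q5
  read 'b': q5 → q4
  read 'b': q4 → q5
  read 'b': q5 → q4
  read 'a': q4 → q0
  read 'b': q0 → q3
  read 'b': q3 → q4
  read 'b': q4 → q5
  read 'b': q5 → q4
  read 'a': q4 → q0
  read 'b': q0 → q3
  read 'a': q3 → q5
  read 'a': q5 → q0
  read 'b': q0 → q3
  read 'a': q3 → q5
  read 'b': q5 → q4
  read 'a': q4 → q0
  read 'b': q0 → q3
  read 'b': q3 → q4
  read 'a': q4 → q0
  read 'a': q0 → q1
  read 'b': q1 → q5
  read 'a': q5 → q0
  read 'a': q0 → q1
  end q1, accepted
w5:
  start at q3
  read 'a': q3 → q5
  read 'a': q5 → q0
  read 'b': q0 → q3
  read 'a': q3 → q5
  read 'b': q5 → q4
  read 'b': q4 → q5
  read 'b': q5 → q4
  read 'b': q4 → q5
  read 'b': q5 → q4
  read 'a': q4 → q0
  read 'a': q0 → q1
  read 'a': q1 → q3
  read 'b': q3 → q4
  read 'a': q4 → q0
  read 'b': q0 → q3
  read 'a': q3 → q5
  read 'b': q5 → q4
  read 'a': q4 → q0
  read 'a': q0 → q1
  read 'a': q1 → q3
  read 'b': q3 → q4
  read 'b': q4 → q5
  read 'a': q5 → q0
  end q0, rejected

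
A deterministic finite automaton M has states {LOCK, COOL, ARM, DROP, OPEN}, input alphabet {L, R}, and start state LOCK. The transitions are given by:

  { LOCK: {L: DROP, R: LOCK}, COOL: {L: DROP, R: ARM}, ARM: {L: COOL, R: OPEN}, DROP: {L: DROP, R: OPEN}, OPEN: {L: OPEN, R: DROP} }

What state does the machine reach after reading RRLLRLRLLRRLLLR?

start at LOCK
read 'R': LOCK → LOCK
read 'R': LOCK → LOCK
read 'L': LOCK → DROP
read 'L': DROP → DROP
read 'R': DROP → OPEN
read 'L': OPEN → OPEN
read 'R': OPEN → DROP
read 'L': DROP → DROP
read 'L': DROP → DROP
read 'R': DROP → OPEN
read 'R': OPEN → DROP
read 'L': DROP → DROP
read 'L': DROP → DROP
read 'L': DROP → DROP
read 'R': DROP → OPEN

OPEN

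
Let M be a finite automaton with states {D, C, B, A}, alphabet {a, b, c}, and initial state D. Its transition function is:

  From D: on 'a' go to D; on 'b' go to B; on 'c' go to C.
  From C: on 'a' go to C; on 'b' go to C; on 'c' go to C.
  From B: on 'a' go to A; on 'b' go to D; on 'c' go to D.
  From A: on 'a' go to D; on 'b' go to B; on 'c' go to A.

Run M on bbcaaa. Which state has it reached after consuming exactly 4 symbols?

Trace: D -b-> B -b-> D -c-> C -a-> C
After 4 symbols: C.

C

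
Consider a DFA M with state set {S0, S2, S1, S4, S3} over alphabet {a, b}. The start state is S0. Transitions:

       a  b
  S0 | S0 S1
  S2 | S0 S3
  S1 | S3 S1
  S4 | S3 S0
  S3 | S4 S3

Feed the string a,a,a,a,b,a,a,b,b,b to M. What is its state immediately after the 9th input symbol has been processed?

S0 → S0 → S0 → S0 → S0 → S1 → S3 → S4 → S0 → S1
After 9 symbols: S1.

S1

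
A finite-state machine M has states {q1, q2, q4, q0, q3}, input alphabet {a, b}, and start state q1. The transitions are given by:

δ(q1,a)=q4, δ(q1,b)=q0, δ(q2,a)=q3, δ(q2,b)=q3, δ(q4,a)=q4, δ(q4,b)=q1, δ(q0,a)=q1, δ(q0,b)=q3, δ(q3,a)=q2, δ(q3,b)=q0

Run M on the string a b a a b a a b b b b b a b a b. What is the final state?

q3

Trace: q1 -a-> q4 -b-> q1 -a-> q4 -a-> q4 -b-> q1 -a-> q4 -a-> q4 -b-> q1 -b-> q0 -b-> q3 -b-> q0 -b-> q3 -a-> q2 -b-> q3 -a-> q2 -b-> q3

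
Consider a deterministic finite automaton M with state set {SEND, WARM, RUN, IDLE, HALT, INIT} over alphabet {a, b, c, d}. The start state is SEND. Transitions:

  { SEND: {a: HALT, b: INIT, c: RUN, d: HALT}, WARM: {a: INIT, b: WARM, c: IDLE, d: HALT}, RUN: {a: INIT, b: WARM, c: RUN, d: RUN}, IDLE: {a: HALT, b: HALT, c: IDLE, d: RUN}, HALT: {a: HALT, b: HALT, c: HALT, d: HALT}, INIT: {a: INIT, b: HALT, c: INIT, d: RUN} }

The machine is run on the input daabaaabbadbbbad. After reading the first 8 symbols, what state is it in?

HALT

SEND → HALT → HALT → HALT → HALT → HALT → HALT → HALT → HALT
After 8 symbols: HALT.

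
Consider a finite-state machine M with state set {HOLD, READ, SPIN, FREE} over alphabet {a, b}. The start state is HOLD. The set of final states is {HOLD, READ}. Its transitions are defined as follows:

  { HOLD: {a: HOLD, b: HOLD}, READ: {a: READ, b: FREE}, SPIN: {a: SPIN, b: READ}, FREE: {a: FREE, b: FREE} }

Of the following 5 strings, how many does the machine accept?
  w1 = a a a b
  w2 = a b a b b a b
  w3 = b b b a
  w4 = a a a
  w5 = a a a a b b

5

w1: Trace: HOLD -a-> HOLD -a-> HOLD -a-> HOLD -b-> HOLD  → end HOLD, accepted
w2: Trace: HOLD -a-> HOLD -b-> HOLD -a-> HOLD -b-> HOLD -b-> HOLD -a-> HOLD -b-> HOLD  → end HOLD, accepted
w3: Trace: HOLD -b-> HOLD -b-> HOLD -b-> HOLD -a-> HOLD  → end HOLD, accepted
w4: Trace: HOLD -a-> HOLD -a-> HOLD -a-> HOLD  → end HOLD, accepted
w5: Trace: HOLD -a-> HOLD -a-> HOLD -a-> HOLD -a-> HOLD -b-> HOLD -b-> HOLD  → end HOLD, accepted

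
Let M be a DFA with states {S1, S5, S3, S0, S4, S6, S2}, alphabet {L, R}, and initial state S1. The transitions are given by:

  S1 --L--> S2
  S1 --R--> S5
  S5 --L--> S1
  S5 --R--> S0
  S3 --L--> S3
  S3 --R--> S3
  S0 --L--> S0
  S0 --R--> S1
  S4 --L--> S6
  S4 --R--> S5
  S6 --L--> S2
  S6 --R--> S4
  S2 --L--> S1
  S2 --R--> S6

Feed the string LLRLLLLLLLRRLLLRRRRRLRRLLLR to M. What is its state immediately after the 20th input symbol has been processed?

start at S1
read 'L': S1 → S2
read 'L': S2 → S1
read 'R': S1 → S5
read 'L': S5 → S1
read 'L': S1 → S2
read 'L': S2 → S1
read 'L': S1 → S2
read 'L': S2 → S1
read 'L': S1 → S2
read 'L': S2 → S1
read 'R': S1 → S5
read 'R': S5 → S0
read 'L': S0 → S0
read 'L': S0 → S0
read 'L': S0 → S0
read 'R': S0 → S1
read 'R': S1 → S5
read 'R': S5 → S0
read 'R': S0 → S1
read 'R': S1 → S5
After 20 symbols: S5.

S5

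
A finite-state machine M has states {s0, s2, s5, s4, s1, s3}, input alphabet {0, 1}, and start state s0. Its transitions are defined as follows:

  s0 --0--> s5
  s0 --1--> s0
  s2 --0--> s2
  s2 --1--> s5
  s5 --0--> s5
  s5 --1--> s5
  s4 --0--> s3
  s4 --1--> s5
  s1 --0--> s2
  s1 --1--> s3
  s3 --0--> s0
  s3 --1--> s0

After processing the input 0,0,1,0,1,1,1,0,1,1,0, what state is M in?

s5

s0 → s5 → s5 → s5 → s5 → s5 → s5 → s5 → s5 → s5 → s5 → s5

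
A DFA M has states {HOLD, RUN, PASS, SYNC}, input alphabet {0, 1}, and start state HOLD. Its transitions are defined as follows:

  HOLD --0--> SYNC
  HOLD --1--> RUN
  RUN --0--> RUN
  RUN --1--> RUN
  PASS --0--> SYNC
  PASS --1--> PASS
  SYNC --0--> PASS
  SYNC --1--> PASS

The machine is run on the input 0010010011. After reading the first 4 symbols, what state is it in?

SYNC

start at HOLD
read '0': HOLD → SYNC
read '0': SYNC → PASS
read '1': PASS → PASS
read '0': PASS → SYNC
After 4 symbols: SYNC.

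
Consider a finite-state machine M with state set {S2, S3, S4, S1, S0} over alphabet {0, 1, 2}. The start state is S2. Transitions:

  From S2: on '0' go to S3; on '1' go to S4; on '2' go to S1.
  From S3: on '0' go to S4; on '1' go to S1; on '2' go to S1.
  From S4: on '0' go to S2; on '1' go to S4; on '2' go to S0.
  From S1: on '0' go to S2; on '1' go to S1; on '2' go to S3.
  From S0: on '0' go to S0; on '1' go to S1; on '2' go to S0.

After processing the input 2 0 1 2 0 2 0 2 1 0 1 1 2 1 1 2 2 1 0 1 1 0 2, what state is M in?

S1

Trace: S2 -2-> S1 -0-> S2 -1-> S4 -2-> S0 -0-> S0 -2-> S0 -0-> S0 -2-> S0 -1-> S1 -0-> S2 -1-> S4 -1-> S4 -2-> S0 -1-> S1 -1-> S1 -2-> S3 -2-> S1 -1-> S1 -0-> S2 -1-> S4 -1-> S4 -0-> S2 -2-> S1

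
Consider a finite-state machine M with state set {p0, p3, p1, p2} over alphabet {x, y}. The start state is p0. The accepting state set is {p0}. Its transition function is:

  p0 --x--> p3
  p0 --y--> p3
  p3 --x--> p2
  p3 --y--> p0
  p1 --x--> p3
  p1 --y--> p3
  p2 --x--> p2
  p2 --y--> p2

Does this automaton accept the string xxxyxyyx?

p0 → p3 → p2 → p2 → p2 → p2 → p2 → p2 → p2
End state p2 is not accepting.

No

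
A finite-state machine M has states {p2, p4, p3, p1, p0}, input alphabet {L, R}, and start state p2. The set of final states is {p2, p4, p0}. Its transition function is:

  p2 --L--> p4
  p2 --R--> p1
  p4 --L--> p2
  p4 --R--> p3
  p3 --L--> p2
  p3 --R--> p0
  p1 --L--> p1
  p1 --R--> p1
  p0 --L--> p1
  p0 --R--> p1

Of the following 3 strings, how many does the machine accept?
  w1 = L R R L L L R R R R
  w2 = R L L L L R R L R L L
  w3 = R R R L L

0

w1:
  start at p2
  read 'L': p2 → p4
  read 'R': p4 → p3
  read 'R': p3 → p0
  read 'L': p0 → p1
  read 'L': p1 → p1
  read 'L': p1 → p1
  read 'R': p1 → p1
  read 'R': p1 → p1
  read 'R': p1 → p1
  read 'R': p1 → p1
  end p1, rejected
w2:
  start at p2
  read 'R': p2 → p1
  read 'L': p1 → p1
  read 'L': p1 → p1
  read 'L': p1 → p1
  read 'L': p1 → p1
  read 'R': p1 → p1
  read 'R': p1 → p1
  read 'L': p1 → p1
  read 'R': p1 → p1
  read 'L': p1 → p1
  read 'L': p1 → p1
  end p1, rejected
w3:
  start at p2
  read 'R': p2 → p1
  read 'R': p1 → p1
  read 'R': p1 → p1
  read 'L': p1 → p1
  read 'L': p1 → p1
  end p1, rejected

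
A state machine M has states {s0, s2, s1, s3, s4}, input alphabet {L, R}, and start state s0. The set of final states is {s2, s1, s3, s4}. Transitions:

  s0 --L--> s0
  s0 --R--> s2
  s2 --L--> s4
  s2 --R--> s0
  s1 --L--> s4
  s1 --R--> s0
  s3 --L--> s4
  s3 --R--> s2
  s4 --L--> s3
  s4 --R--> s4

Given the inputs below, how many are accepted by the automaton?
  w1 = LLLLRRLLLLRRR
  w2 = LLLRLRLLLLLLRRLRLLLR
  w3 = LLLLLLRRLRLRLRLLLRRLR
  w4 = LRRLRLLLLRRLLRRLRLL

w1: s0 → s0 → s0 → s0 → s0 → s2 → s0 → s0 → s0 → s0 → s0 → s2 → s0 → s2  → end s2, accepted
w2: s0 → s0 → s0 → s0 → s2 → s4 → s4 → s3 → s4 → s3 → s4 → s3 → s4 → s4 → s4 → s3 → s2 → s4 → s3 → s4 → s4  → end s4, accepted
w3: s0 → s0 → s0 → s0 → s0 → s0 → s0 → s2 → s0 → s0 → s2 → s4 → s4 → s3 → s2 → s4 → s3 → s4 → s4 → s4 → s3 → s2  → end s2, accepted
w4: s0 → s0 → s2 → s0 → s0 → s2 → s4 → s3 → s4 → s3 → s2 → s0 → s0 → s0 → s2 → s0 → s0 → s2 → s4 → s3  → end s3, accepted

4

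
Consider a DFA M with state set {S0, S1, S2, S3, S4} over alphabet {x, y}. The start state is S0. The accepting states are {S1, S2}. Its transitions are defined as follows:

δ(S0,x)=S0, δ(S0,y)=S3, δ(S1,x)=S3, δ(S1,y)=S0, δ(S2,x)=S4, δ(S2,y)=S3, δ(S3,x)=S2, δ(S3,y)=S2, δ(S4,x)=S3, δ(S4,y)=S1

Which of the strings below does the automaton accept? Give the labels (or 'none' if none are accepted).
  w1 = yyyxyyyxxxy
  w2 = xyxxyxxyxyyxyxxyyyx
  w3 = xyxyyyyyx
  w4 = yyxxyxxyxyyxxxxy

w1, w2, w3

w1:
  start at S0
  read 'y': S0 → S3
  read 'y': S3 → S2
  read 'y': S2 → S3
  read 'x': S3 → S2
  read 'y': S2 → S3
  read 'y': S3 → S2
  read 'y': S2 → S3
  read 'x': S3 → S2
  read 'x': S2 → S4
  read 'x': S4 → S3
  read 'y': S3 → S2
  end S2, accepted
w2:
  start at S0
  read 'x': S0 → S0
  read 'y': S0 → S3
  read 'x': S3 → S2
  read 'x': S2 → S4
  read 'y': S4 → S1
  read 'x': S1 → S3
  read 'x': S3 → S2
  read 'y': S2 → S3
  read 'x': S3 → S2
  read 'y': S2 → S3
  read 'y': S3 → S2
  read 'x': S2 → S4
  read 'y': S4 → S1
  read 'x': S1 → S3
  read 'x': S3 → S2
  read 'y': S2 → S3
  read 'y': S3 → S2
  read 'y': S2 → S3
  read 'x': S3 → S2
  end S2, accepted
w3:
  start at S0
  read 'x': S0 → S0
  read 'y': S0 → S3
  read 'x': S3 → S2
  read 'y': S2 → S3
  read 'y': S3 → S2
  read 'y': S2 → S3
  read 'y': S3 → S2
  read 'y': S2 → S3
  read 'x': S3 → S2
  end S2, accepted
w4:
  start at S0
  read 'y': S0 → S3
  read 'y': S3 → S2
  read 'x': S2 → S4
  read 'x': S4 → S3
  read 'y': S3 → S2
  read 'x': S2 → S4
  read 'x': S4 → S3
  read 'y': S3 → S2
  read 'x': S2 → S4
  read 'y': S4 → S1
  read 'y': S1 → S0
  read 'x': S0 → S0
  read 'x': S0 → S0
  read 'x': S0 → S0
  read 'x': S0 → S0
  read 'y': S0 → S3
  end S3, rejected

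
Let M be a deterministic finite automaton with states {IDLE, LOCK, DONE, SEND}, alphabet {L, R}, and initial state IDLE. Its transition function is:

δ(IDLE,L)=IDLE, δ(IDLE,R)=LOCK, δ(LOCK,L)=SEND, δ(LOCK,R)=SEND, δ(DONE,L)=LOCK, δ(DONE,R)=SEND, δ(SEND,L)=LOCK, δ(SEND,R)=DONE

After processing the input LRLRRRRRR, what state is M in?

SEND

start at IDLE
read 'L': IDLE → IDLE
read 'R': IDLE → LOCK
read 'L': LOCK → SEND
read 'R': SEND → DONE
read 'R': DONE → SEND
read 'R': SEND → DONE
read 'R': DONE → SEND
read 'R': SEND → DONE
read 'R': DONE → SEND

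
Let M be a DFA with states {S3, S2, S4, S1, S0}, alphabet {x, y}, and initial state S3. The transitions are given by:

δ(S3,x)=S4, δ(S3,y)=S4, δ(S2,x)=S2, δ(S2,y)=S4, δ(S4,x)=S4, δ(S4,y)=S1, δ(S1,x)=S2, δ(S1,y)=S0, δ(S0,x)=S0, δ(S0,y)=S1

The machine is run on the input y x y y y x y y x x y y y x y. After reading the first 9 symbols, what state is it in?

start at S3
read 'y': S3 → S4
read 'x': S4 → S4
read 'y': S4 → S1
read 'y': S1 → S0
read 'y': S0 → S1
read 'x': S1 → S2
read 'y': S2 → S4
read 'y': S4 → S1
read 'x': S1 → S2
After 9 symbols: S2.

S2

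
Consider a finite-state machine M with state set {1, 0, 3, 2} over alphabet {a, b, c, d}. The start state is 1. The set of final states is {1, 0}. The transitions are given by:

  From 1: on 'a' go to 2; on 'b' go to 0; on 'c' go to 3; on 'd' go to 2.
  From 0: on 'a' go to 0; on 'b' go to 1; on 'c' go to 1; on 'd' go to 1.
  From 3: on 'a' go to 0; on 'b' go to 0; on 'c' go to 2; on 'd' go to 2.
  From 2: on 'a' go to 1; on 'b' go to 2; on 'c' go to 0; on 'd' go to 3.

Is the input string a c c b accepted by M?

start at 1
read 'a': 1 → 2
read 'c': 2 → 0
read 'c': 0 → 1
read 'b': 1 → 0
End state 0 is accepting.

Yes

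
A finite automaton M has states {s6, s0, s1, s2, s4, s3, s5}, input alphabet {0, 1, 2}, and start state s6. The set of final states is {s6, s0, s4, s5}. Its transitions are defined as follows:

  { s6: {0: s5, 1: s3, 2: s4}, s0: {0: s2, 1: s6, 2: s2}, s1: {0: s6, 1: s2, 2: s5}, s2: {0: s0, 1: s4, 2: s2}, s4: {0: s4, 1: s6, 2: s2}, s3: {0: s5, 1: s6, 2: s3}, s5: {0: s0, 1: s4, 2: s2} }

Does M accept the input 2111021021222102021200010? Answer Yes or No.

start at s6
read '2': s6 → s4
read '1': s4 → s6
read '1': s6 → s3
read '1': s3 → s6
read '0': s6 → s5
read '2': s5 → s2
read '1': s2 → s4
read '0': s4 → s4
read '2': s4 → s2
read '1': s2 → s4
read '2': s4 → s2
read '2': s2 → s2
read '2': s2 → s2
read '1': s2 → s4
read '0': s4 → s4
read '2': s4 → s2
read '0': s2 → s0
read '2': s0 → s2
read '1': s2 → s4
read '2': s4 → s2
read '0': s2 → s0
read '0': s0 → s2
read '0': s2 → s0
read '1': s0 → s6
read '0': s6 → s5
End state s5 is accepting.

Yes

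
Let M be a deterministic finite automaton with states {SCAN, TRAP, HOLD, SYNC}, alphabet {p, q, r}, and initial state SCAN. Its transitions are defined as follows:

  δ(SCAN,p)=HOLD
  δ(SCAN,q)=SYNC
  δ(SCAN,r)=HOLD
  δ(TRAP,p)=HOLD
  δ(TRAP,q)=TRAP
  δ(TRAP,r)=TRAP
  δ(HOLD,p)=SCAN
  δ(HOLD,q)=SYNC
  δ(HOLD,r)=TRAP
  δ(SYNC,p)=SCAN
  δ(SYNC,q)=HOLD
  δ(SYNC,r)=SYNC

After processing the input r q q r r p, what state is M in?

HOLD

SCAN → HOLD → SYNC → HOLD → TRAP → TRAP → HOLD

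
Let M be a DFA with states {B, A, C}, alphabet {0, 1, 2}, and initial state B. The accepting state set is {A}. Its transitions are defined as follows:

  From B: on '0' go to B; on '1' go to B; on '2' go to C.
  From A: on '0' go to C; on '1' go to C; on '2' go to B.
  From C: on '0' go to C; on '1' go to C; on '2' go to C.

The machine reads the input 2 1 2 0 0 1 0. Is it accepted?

Trace: B -2-> C -1-> C -2-> C -0-> C -0-> C -1-> C -0-> C
End state C is not accepting.

No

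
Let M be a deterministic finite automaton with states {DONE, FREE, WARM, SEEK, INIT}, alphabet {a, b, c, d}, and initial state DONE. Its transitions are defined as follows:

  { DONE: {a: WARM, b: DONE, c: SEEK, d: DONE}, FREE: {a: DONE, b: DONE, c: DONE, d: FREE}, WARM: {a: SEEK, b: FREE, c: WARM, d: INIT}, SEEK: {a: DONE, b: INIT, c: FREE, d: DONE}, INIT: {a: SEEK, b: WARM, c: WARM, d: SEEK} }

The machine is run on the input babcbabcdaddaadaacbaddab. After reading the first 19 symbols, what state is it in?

DONE → DONE → WARM → FREE → DONE → DONE → WARM → FREE → DONE → DONE → WARM → INIT → SEEK → DONE → WARM → INIT → SEEK → DONE → SEEK → INIT
After 19 symbols: INIT.

INIT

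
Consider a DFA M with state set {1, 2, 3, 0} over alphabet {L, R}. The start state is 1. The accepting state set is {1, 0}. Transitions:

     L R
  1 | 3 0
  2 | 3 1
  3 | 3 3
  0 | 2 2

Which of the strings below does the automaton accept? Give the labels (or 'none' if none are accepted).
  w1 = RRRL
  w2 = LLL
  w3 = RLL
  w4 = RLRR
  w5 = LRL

w1: Trace: 1 -R-> 0 -R-> 2 -R-> 1 -L-> 3  → end 3, rejected
w2: Trace: 1 -L-> 3 -L-> 3 -L-> 3  → end 3, rejected
w3: Trace: 1 -R-> 0 -L-> 2 -L-> 3  → end 3, rejected
w4: Trace: 1 -R-> 0 -L-> 2 -R-> 1 -R-> 0  → end 0, accepted
w5: Trace: 1 -L-> 3 -R-> 3 -L-> 3  → end 3, rejected

w4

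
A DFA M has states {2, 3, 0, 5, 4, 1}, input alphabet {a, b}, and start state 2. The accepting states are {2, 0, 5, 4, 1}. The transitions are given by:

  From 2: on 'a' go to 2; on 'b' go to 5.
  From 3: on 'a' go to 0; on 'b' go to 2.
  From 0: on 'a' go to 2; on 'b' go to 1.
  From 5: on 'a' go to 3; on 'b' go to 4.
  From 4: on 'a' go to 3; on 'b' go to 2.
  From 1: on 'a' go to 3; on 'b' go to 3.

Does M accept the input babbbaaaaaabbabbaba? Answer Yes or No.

Yes

Trace: 2 -b-> 5 -a-> 3 -b-> 2 -b-> 5 -b-> 4 -a-> 3 -a-> 0 -a-> 2 -a-> 2 -a-> 2 -a-> 2 -b-> 5 -b-> 4 -a-> 3 -b-> 2 -b-> 5 -a-> 3 -b-> 2 -a-> 2
End state 2 is accepting.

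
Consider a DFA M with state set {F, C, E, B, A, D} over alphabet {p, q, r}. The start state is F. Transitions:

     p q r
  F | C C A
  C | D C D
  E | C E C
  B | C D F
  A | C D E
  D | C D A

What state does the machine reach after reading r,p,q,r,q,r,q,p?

C

start at F
read 'r': F → A
read 'p': A → C
read 'q': C → C
read 'r': C → D
read 'q': D → D
read 'r': D → A
read 'q': A → D
read 'p': D → C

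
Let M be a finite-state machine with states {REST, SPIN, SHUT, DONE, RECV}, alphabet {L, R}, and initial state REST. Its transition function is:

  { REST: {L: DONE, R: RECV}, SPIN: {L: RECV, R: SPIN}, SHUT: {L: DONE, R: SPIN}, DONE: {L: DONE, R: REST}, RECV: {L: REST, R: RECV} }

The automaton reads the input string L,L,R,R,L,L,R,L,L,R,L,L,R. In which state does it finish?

REST → DONE → DONE → REST → RECV → REST → DONE → REST → DONE → DONE → REST → DONE → DONE → REST

REST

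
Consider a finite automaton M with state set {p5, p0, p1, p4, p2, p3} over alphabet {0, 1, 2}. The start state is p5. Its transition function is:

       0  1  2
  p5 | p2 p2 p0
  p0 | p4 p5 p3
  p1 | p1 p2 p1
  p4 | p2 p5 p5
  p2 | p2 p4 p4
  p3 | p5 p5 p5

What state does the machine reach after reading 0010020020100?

p2

Trace: p5 -0-> p2 -0-> p2 -1-> p4 -0-> p2 -0-> p2 -2-> p4 -0-> p2 -0-> p2 -2-> p4 -0-> p2 -1-> p4 -0-> p2 -0-> p2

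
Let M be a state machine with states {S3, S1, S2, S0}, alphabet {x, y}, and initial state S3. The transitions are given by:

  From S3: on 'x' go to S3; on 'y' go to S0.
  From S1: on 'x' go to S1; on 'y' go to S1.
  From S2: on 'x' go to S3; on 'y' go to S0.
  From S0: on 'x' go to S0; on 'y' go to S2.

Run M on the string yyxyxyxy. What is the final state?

S0

S3 → S0 → S2 → S3 → S0 → S0 → S2 → S3 → S0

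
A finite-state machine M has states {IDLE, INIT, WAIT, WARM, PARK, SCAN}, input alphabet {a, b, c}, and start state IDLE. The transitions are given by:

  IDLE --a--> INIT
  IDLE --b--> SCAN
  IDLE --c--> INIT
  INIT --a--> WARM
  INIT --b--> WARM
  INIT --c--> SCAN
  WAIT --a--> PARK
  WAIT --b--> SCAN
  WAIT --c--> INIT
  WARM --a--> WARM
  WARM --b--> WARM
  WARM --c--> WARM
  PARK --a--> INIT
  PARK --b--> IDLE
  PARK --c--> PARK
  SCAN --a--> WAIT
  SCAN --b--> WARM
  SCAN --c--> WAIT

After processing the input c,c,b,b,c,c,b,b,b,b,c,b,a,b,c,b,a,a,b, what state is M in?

start at IDLE
read 'c': IDLE → INIT
read 'c': INIT → SCAN
read 'b': SCAN → WARM
read 'b': WARM → WARM
read 'c': WARM → WARM
read 'c': WARM → WARM
read 'b': WARM → WARM
read 'b': WARM → WARM
read 'b': WARM → WARM
read 'b': WARM → WARM
read 'c': WARM → WARM
read 'b': WARM → WARM
read 'a': WARM → WARM
read 'b': WARM → WARM
read 'c': WARM → WARM
read 'b': WARM → WARM
read 'a': WARM → WARM
read 'a': WARM → WARM
read 'b': WARM → WARM

WARM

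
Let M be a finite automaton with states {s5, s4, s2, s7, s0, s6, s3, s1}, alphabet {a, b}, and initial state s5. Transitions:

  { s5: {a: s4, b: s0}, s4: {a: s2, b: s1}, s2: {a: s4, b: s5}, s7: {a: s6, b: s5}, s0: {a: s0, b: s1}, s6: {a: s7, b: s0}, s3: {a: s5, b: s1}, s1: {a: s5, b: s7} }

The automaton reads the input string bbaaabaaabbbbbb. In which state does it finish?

s7

Trace: s5 -b-> s0 -b-> s1 -a-> s5 -a-> s4 -a-> s2 -b-> s5 -a-> s4 -a-> s2 -a-> s4 -b-> s1 -b-> s7 -b-> s5 -b-> s0 -b-> s1 -b-> s7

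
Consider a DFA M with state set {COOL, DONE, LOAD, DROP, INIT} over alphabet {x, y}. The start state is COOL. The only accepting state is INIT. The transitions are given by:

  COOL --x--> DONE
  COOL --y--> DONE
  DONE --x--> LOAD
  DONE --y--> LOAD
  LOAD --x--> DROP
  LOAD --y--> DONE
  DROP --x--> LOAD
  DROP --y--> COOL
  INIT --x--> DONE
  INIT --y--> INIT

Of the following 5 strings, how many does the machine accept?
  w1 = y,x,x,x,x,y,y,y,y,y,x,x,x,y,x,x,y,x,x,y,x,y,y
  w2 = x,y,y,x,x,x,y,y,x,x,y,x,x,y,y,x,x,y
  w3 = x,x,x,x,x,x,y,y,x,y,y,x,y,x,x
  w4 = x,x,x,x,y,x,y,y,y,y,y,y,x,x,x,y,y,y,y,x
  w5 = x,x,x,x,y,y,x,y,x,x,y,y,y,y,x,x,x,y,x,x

0

w1: COOL → DONE → LOAD → DROP → LOAD → DROP → COOL → DONE → LOAD → DONE → LOAD → DROP → LOAD → DROP → COOL → DONE → LOAD → DONE → LOAD → DROP → COOL → DONE → LOAD → DONE  → end DONE, rejected
w2: COOL → DONE → LOAD → DONE → LOAD → DROP → LOAD → DONE → LOAD → DROP → LOAD → DONE → LOAD → DROP → COOL → DONE → LOAD → DROP → COOL  → end COOL, rejected
w3: COOL → DONE → LOAD → DROP → LOAD → DROP → LOAD → DONE → LOAD → DROP → COOL → DONE → LOAD → DONE → LOAD → DROP  → end DROP, rejected
w4: COOL → DONE → LOAD → DROP → LOAD → DONE → LOAD → DONE → LOAD → DONE → LOAD → DONE → LOAD → DROP → LOAD → DROP → COOL → DONE → LOAD → DONE → LOAD  → end LOAD, rejected
w5: COOL → DONE → LOAD → DROP → LOAD → DONE → LOAD → DROP → COOL → DONE → LOAD → DONE → LOAD → DONE → LOAD → DROP → LOAD → DROP → COOL → DONE → LOAD  → end LOAD, rejected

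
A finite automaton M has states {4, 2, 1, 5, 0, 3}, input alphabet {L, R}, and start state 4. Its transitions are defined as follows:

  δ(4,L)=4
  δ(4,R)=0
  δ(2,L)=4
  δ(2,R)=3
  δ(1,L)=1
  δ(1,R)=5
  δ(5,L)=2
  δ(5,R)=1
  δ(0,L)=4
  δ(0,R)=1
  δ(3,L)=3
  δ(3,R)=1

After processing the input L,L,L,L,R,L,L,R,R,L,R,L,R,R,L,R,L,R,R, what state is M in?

4 → 4 → 4 → 4 → 4 → 0 → 4 → 4 → 0 → 1 → 1 → 5 → 2 → 3 → 1 → 1 → 5 → 2 → 3 → 1

1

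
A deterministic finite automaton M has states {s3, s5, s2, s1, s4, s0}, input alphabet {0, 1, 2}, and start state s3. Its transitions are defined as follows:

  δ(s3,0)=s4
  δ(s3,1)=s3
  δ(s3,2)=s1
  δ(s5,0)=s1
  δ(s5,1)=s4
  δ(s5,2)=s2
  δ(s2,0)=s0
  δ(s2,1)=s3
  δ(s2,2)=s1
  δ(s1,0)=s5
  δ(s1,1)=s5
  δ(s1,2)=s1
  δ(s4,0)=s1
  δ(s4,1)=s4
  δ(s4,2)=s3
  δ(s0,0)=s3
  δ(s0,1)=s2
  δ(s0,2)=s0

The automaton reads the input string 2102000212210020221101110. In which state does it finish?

s1

start at s3
read '2': s3 → s1
read '1': s1 → s5
read '0': s5 → s1
read '2': s1 → s1
read '0': s1 → s5
read '0': s5 → s1
read '0': s1 → s5
read '2': s5 → s2
read '1': s2 → s3
read '2': s3 → s1
read '2': s1 → s1
read '1': s1 → s5
read '0': s5 → s1
read '0': s1 → s5
read '2': s5 → s2
read '0': s2 → s0
read '2': s0 → s0
read '2': s0 → s0
read '1': s0 → s2
read '1': s2 → s3
read '0': s3 → s4
read '1': s4 → s4
read '1': s4 → s4
read '1': s4 → s4
read '0': s4 → s1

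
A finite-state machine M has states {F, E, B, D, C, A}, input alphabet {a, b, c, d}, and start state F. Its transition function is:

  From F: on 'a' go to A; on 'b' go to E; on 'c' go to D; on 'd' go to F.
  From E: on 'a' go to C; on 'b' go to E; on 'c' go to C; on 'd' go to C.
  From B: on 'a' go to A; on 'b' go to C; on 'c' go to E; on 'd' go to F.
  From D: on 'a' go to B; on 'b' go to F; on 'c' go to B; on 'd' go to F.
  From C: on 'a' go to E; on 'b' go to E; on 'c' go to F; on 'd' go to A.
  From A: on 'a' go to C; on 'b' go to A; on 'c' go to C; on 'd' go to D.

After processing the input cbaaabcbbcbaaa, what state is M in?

start at F
read 'c': F → D
read 'b': D → F
read 'a': F → A
read 'a': A → C
read 'a': C → E
read 'b': E → E
read 'c': E → C
read 'b': C → E
read 'b': E → E
read 'c': E → C
read 'b': C → E
read 'a': E → C
read 'a': C → E
read 'a': E → C

C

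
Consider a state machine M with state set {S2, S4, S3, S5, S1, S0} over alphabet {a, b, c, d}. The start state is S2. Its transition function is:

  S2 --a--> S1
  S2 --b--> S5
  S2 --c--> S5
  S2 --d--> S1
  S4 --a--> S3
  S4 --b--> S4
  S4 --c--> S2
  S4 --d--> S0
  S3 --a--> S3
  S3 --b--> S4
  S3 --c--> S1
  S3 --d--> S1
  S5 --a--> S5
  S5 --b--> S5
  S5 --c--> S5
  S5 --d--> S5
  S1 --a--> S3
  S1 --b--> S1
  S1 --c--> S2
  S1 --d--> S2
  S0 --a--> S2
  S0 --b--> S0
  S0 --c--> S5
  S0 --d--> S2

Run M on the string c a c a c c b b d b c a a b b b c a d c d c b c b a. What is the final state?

start at S2
read 'c': S2 → S5
read 'a': S5 → S5
read 'c': S5 → S5
read 'a': S5 → S5
read 'c': S5 → S5
read 'c': S5 → S5
read 'b': S5 → S5
read 'b': S5 → S5
read 'd': S5 → S5
read 'b': S5 → S5
read 'c': S5 → S5
read 'a': S5 → S5
read 'a': S5 → S5
read 'b': S5 → S5
read 'b': S5 → S5
read 'b': S5 → S5
read 'c': S5 → S5
read 'a': S5 → S5
read 'd': S5 → S5
read 'c': S5 → S5
read 'd': S5 → S5
read 'c': S5 → S5
read 'b': S5 → S5
read 'c': S5 → S5
read 'b': S5 → S5
read 'a': S5 → S5

S5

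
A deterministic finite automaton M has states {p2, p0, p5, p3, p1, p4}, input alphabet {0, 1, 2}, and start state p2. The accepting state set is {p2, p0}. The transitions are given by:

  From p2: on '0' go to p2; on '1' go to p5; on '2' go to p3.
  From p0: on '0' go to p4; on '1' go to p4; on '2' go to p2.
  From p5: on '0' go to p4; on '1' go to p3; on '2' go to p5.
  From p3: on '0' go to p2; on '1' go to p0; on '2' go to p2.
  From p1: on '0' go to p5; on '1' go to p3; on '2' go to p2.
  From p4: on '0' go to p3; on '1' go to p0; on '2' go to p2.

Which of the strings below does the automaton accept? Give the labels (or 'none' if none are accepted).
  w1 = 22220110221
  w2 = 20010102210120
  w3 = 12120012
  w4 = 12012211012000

w1: p2 → p3 → p2 → p3 → p2 → p2 → p5 → p3 → p2 → p3 → p2 → p5  → end p5, rejected
w2: p2 → p3 → p2 → p2 → p5 → p4 → p0 → p4 → p2 → p3 → p0 → p4 → p0 → p2 → p2  → end p2, accepted
w3: p2 → p5 → p5 → p3 → p2 → p2 → p2 → p5 → p5  → end p5, rejected
w4: p2 → p5 → p5 → p4 → p0 → p2 → p3 → p0 → p4 → p3 → p0 → p2 → p2 → p2 → p2  → end p2, accepted

w2, w4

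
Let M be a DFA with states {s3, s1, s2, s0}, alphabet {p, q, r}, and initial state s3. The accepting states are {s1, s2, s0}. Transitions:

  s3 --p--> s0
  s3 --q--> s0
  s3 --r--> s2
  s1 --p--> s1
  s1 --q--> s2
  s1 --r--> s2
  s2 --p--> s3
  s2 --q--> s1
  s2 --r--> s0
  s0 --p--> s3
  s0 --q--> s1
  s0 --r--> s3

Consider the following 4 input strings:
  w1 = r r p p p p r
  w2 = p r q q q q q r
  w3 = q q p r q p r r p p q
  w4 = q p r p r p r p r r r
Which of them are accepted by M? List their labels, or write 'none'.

w1: s3 → s2 → s0 → s3 → s0 → s3 → s0 → s3  → end s3, rejected
w2: s3 → s0 → s3 → s0 → s1 → s2 → s1 → s2 → s0  → end s0, accepted
w3: s3 → s0 → s1 → s1 → s2 → s1 → s1 → s2 → s0 → s3 → s0 → s1  → end s1, accepted
w4: s3 → s0 → s3 → s2 → s3 → s2 → s3 → s2 → s3 → s2 → s0 → s3  → end s3, rejected

w2, w3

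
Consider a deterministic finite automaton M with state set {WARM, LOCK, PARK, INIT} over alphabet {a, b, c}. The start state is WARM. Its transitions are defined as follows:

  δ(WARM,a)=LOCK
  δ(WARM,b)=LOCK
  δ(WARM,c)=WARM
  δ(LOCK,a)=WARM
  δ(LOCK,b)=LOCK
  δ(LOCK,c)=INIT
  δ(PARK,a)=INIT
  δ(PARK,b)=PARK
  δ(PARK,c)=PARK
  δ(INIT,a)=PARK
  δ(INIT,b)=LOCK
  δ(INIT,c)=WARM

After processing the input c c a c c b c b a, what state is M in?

WARM

start at WARM
read 'c': WARM → WARM
read 'c': WARM → WARM
read 'a': WARM → LOCK
read 'c': LOCK → INIT
read 'c': INIT → WARM
read 'b': WARM → LOCK
read 'c': LOCK → INIT
read 'b': INIT → LOCK
read 'a': LOCK → WARM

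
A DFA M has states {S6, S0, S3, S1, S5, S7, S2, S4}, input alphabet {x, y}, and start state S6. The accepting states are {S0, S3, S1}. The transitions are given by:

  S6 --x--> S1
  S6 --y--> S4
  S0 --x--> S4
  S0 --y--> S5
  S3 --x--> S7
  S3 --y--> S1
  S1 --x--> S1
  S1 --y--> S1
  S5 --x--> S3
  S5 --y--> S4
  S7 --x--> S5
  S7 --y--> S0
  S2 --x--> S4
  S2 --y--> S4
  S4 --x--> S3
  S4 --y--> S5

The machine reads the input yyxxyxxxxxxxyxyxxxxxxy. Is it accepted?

Yes

Trace: S6 -y-> S4 -y-> S5 -x-> S3 -x-> S7 -y-> S0 -x-> S4 -x-> S3 -x-> S7 -x-> S5 -x-> S3 -x-> S7 -x-> S5 -y-> S4 -x-> S3 -y-> S1 -x-> S1 -x-> S1 -x-> S1 -x-> S1 -x-> S1 -x-> S1 -y-> S1
End state S1 is accepting.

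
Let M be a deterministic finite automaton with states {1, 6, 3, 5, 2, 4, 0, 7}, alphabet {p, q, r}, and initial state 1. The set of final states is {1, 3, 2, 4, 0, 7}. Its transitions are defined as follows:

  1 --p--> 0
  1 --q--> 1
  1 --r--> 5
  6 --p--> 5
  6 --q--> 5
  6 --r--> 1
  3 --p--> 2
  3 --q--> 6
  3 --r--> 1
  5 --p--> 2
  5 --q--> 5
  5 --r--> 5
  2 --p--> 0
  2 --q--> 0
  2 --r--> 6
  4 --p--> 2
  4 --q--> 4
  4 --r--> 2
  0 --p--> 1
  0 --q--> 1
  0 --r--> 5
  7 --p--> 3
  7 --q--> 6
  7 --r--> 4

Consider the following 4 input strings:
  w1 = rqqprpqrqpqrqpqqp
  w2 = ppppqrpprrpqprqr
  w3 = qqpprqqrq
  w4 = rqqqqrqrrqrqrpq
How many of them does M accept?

2

w1: 1 → 5 → 5 → 5 → 2 → 6 → 5 → 5 → 5 → 5 → 2 → 0 → 5 → 5 → 2 → 0 → 1 → 0  → end 0, accepted
w2: 1 → 0 → 1 → 0 → 1 → 1 → 5 → 2 → 0 → 5 → 5 → 2 → 0 → 1 → 5 → 5 → 5  → end 5, rejected
w3: 1 → 1 → 1 → 0 → 1 → 5 → 5 → 5 → 5 → 5  → end 5, rejected
w4: 1 → 5 → 5 → 5 → 5 → 5 → 5 → 5 → 5 → 5 → 5 → 5 → 5 → 5 → 2 → 0  → end 0, accepted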